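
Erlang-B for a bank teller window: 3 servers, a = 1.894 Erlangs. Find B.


B(c,a) = (a^c/c!) / Σ_{k=0}^{c} a^k/k!
a^3/3! = 1.132371
Σ terms (k=0..3): 1.00000 + 1.89400 + 1.79362 + 1.13237 = 5.819989
B = 1.132371/5.819989 = 0.194566

Final: 0.194566


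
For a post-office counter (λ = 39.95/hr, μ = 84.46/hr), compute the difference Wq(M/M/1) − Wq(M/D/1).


ρ = 39.95/84.46 = 0.4730
Wq(M/M/1) = ρ/(μ−λ) = 0.4730/44.51 = 0.01063 hr
Wq(M/D/1) = ρ/(2(μ−λ)) = 0.005313 hr
Savings = 0.01063 − 0.005313 = 0.005313 hr

Final: 0.005313 hr


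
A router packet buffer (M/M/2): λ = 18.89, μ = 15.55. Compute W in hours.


a = 1.2148; ρ = 0.6074; P₀ = 0.244249
Lq = P₀·a^c·ρ/(c!(1−ρ)²) = 0.71018
Wq = Lq/λ = 0.71018/18.89 = 0.03760 hr
W = Wq + 1/μ = 0.03760 + 0.06431 = 0.10190 hr

Final: 0.10190 hr


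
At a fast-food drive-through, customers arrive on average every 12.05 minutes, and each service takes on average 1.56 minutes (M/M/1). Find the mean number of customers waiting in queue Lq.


λ = 60/12.05 = 4.9793 /hr
μ = 60/1.56 = 38.4615 /hr
ρ = λ/μ = 4.9793/38.4615 = 0.1295
Lq = ρ²/(1−ρ) = 0.01676/0.8705 = 0.01925

Final: 0.01925


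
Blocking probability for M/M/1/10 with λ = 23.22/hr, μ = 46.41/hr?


ρ = λ/μ = 23.22/46.41 = 0.5003
P_K = (1−ρ)ρ^K/(1−ρ^(K+1)) = (0.4997·0.0009829)/(1 − 0.0004918)
= 0.0004911/0.999508 = 0.0004914

Final: 0.0004914


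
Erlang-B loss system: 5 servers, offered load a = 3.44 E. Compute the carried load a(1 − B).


B(5,3.44) = 0.148731 (Erlang-B)
Carried load = a(1 − B) = 3.44·(1 − 0.148731) = 3.44·0.851269 = 2.9284 E

Final: 2.9284 Erlangs


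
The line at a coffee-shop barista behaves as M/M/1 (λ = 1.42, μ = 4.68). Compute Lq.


ρ = 1.42/4.68 = 0.3034
Lq = ρ²/(1−ρ) = 0.09206/0.6966 = 0.1322

Final: 0.1322


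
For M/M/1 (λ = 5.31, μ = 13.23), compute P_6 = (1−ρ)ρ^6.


ρ = 5.31/13.23 = 0.4014
P_n = (1−ρ)·ρ^n = (1 − 0.4014)·0.4014^6 = 0.5986·0.004180 = 0.002502

Final: 0.002502


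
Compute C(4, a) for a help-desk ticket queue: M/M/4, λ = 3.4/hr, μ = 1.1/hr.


a = λ/μ = 3.0909; ρ = a/4 = 0.7727
P₀ = 0.032762 (from M/M/c formula)
C(c,a) = [a^c/(c!(1−ρ))]·P₀ = [91.27355/(24·0.2273)]·0.032762
= 16.73348·0.032762 = 0.548228

Final: 0.548228


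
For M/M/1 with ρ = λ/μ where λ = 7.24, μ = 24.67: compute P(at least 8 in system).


ρ = 7.24/24.67 = 0.2935
P(N ≥ n) = ρ^n = 0.2935^8 = 0.00005502

Final: 0.00005502


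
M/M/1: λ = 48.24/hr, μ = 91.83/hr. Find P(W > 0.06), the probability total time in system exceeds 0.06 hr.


W ~ Exponential(μ−λ) for M/M/1.
μ − λ = 91.83 − 48.24 = 43.5900
P(W > t) = e^{−(μ−λ)t} = e^{−2.6154} = 0.073139

Final: 0.073139


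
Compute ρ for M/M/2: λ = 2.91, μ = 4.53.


ρ = λ/(cμ) = 2.91/(2·4.53) = 2.91/9.06 = 0.3212

Final: 0.3212


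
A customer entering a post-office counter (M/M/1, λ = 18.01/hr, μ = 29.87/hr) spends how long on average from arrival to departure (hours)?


W = 1/(μ−λ) = 1/(29.87 − 18.01) = 1/11.86 = 0.08432 hr

Final: 0.08432 hr


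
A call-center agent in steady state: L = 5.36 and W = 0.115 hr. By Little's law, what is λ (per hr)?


λ = L/W = 5.36/0.115 = 46.6087 /hr

Final: 46.6087 /hr


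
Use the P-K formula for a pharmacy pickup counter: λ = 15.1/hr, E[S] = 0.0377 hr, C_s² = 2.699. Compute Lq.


ρ = λ·E[S] = 15.1·0.0377 = 0.5693
Lq = ρ²(1+C_s²)/(2(1−ρ)) = 0.3241·(1+2.699)/(2·0.4307)
= 0.3241·3.6990/0.8615 = 1.39151

Final: 1.39151


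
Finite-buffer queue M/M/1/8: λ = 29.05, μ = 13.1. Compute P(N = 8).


ρ = λ/μ = 29.05/13.1 = 2.2176
P_K = (1−ρ)ρ^K/(1−ρ^(K+1)) = (-1.2176·584.788372)/(1 − 1296.801695)
= -712.013323/-1295.801695 = 0.549477

Final: 0.549477


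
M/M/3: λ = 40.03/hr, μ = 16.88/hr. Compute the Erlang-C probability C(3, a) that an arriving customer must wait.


a = λ/μ = 2.3714; ρ = a/3 = 0.7905
P₀ = 0.059552 (from M/M/c formula)
C(c,a) = [a^c/(c!(1−ρ))]·P₀ = [13.33643/(6·0.2095)]·0.059552
= 10.60881·0.059552 = 0.631773

Final: 0.631773


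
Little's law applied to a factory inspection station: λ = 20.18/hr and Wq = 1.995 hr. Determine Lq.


Lq = λWq = 20.18·1.995 = 40.2591

Final: 40.2591


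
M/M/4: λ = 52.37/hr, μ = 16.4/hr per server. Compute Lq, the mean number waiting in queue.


a = λ/μ = 3.1933; ρ = a/4 = 0.7983
P₀ = 0.027623
Lq = P₀·a^c·ρ / (c!·(1−ρ)²) = 0.027623·103.98122·0.7983/(24·0.04067)
= 2.34900

Final: 2.34900


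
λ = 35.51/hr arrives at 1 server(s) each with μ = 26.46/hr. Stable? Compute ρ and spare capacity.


Total capacity cμ = 1·26.46 = 26.46/hr
ρ = λ/(cμ) = 35.51/26.46 = 1.3420
Stable ⇔ ρ < 1: NO
Spare capacity = cμ − λ = 26.46 − 35.51 = -9.05/hr

Final: ρ = 1.3420; unstable; margin = -9.05/hr


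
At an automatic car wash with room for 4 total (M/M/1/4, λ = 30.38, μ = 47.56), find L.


ρ = 30.38/47.56 = 0.6388
L = ρ[1 − (K+1)ρ^K + Kρ^(K+1)] / [(1−ρ)(1−ρ^(K+1))]
Numerator: 0.6388·(1 − 5·0.166488 + 4·0.106348) = 0.378760
Denominator: (0.3612)·(0.893652) = 0.322812
L = 0.378760/0.322812 = 1.1733

Final: 1.1733


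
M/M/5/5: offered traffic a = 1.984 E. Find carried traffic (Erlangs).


B(5,1.984) = 0.035800 (Erlang-B)
Carried load = a(1 − B) = 1.984·(1 − 0.035800) = 1.984·0.964200 = 1.9130 E

Final: 1.9130 Erlangs


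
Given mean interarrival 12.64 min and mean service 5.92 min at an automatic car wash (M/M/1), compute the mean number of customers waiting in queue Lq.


λ = 60/12.64 = 4.7468 /hr
μ = 60/5.92 = 10.1351 /hr
ρ = λ/μ = 4.7468/10.1351 = 0.4684
Lq = ρ²/(1−ρ) = 0.2194/0.5316 = 0.4126

Final: 0.4126


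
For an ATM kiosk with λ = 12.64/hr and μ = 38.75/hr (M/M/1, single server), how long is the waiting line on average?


ρ = 12.64/38.75 = 0.3262
Lq = ρ²/(1−ρ) = 0.1064/0.6738 = 0.1579

Final: 0.1579


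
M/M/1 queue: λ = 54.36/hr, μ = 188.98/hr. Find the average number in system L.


ρ = λ/μ = 54.36/188.98 = 0.2876
L = ρ/(1−ρ) = 0.2876/(1 − 0.2876) = 0.2876/0.7124 = 0.4038

Final: 0.4038


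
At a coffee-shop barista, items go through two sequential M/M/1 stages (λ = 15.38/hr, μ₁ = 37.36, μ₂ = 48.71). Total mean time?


Each node sees arrival rate λ = 15.38/hr (tandem ⇒ throughput preserved).
W₁ = 1/(μ₁−λ) = 1/(37.36−15.38) = 0.04550 hr
W₂ = 1/(μ₂−λ) = 1/(48.71−15.38) = 0.03000 hr
W_total = W₁ + W₂ = 0.04550 + 0.03000 = 0.07550 hr

Final: 0.07550 hr


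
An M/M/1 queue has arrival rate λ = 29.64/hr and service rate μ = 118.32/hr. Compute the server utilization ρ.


ρ = λ/μ = 29.64/118.32 = 0.2505

Final: 0.2505


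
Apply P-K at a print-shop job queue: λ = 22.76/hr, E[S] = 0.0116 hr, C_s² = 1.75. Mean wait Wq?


ρ = λ·E[S] = 22.76·0.0116 = 0.2640
E[S²] = E[S]²(1+C_s²) = 0.0116²·(1+1.75) = 0.0003700
Wq = λ·E[S²]/(2(1−ρ)) = 22.76·0.0003700/(2·0.7360) = 0.005722 hr

Final: 0.005722 hr


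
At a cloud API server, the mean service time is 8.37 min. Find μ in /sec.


μ = 1/(service time) in consistent units.
1 second = 0.0166667 min, so μ = 0.0166667/8.37 = 0.001991 per second

Final: 0.001991 /sec


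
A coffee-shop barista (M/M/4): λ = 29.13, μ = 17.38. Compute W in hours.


a = 1.6761; ρ = 0.4190; P₀ = 0.184116
Lq = P₀·a^c·ρ/(c!(1−ρ)²) = 0.07515
Wq = Lq/λ = 0.07515/29.13 = 0.002580 hr
W = Wq + 1/μ = 0.002580 + 0.05754 = 0.06012 hr

Final: 0.06012 hr


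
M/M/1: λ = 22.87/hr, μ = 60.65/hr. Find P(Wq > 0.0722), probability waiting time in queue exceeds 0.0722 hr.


ρ = 22.87/60.65 = 0.3771
P(Wq > t) = ρ·e^{−(μ−λ)t} = 0.3771·e^{−2.7277}
= 0.3771·0.065368 = 0.024649

Final: 0.024649


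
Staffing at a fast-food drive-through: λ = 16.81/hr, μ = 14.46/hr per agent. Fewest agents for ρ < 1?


Stability requires cμ > λ ⇔ c > λ/μ.
λ/μ = 16.81/14.46 = 1.1625
Minimum integer c = ⌊1.1625⌋ + 1 = 2
Check: 2·14.46 = 28.92 > 16.81, while 1·14.46 = 14.46 ≤ 16.81

Final: 2 servers


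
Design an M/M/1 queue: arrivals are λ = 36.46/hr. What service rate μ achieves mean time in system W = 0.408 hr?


W = 1/(μ−λ) ⇒ μ − λ = 1/W = 1/0.408 = 2.4510
μ = λ + 1/W = 36.46 + 2.4510 = 38.9110 per hr

Final: 38.9110 /hr


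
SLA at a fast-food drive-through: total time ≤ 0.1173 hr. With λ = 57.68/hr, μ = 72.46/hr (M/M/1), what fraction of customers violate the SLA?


W ~ Exponential(μ−λ) for M/M/1.
μ − λ = 72.46 − 57.68 = 14.7800
P(W > t) = e^{−(μ−λ)t} = e^{−1.7337} = 0.176631

Final: 0.176631


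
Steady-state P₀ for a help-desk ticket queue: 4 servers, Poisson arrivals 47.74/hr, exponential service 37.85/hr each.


a = λ/μ = 47.74/37.85 = 1.2613; ρ = a/c = 0.3153
Σ_{k=0}^{3} a^k/k! (terms k=0..3) = 1.00000 + 1.26129 + 0.79543 + 0.33442 = 3.39115
Tail: a^4/(4!(1−ρ)) = 2.53085/(24·0.6847) = 0.15402
P₀ = 1/(3.39115 + 0.15402) = 1/3.54517 = 0.282074

Final: 0.282074


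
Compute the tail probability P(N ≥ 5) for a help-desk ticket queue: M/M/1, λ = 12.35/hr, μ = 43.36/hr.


ρ = 12.35/43.36 = 0.2848
P(N ≥ n) = ρ^n = 0.2848^5 = 0.001875

Final: 0.001875


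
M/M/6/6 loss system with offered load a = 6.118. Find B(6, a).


B(c,a) = (a^c/c!) / Σ_{k=0}^{c} a^k/k!
a^6/6! = 72.832353
Σ terms (k=0..6): 1.00000 + 6.11800 + 18.71496 + 38.16605 + 58.37497 + 71.42761 + 72.83235 = 266.633937
B = 72.832353/266.633937 = 0.273155

Final: 0.273155


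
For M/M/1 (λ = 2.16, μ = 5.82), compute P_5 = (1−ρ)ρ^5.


ρ = 2.16/5.82 = 0.3711
P_n = (1−ρ)·ρ^n = (1 − 0.3711)·0.3711^5 = 0.6289·0.007041 = 0.004428

Final: 0.004428


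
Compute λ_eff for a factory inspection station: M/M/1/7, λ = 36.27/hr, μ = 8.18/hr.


ρ = 4.4340; P_K = (1−ρ)ρ^7/(1−ρ^8) = 0.774474
λ_eff = λ(1 − P_K) = 36.27·(1 − 0.774474) = 36.27·0.225526 = 8.1798 /hr

Final: 8.1798 /hr


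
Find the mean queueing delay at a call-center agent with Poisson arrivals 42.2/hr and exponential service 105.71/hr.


ρ = 42.2/105.71 = 0.3992
Wq = ρ/(μ−λ) = 0.3992/(105.71 − 42.2) = 0.3992/63.51 = 0.006286 hr

Final: 0.006286 hr


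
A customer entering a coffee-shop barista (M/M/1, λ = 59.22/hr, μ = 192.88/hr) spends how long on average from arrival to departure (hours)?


W = 1/(μ−λ) = 1/(192.88 − 59.22) = 1/133.66 = 0.007482 hr

Final: 0.007482 hr


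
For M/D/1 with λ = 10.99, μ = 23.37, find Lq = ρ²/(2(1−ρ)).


ρ = 10.99/23.37 = 0.4703
M/D/1: Lq = ρ²/(2(1−ρ)) = 0.2211/(2·0.5297) = 0.20873

Final: 0.20873


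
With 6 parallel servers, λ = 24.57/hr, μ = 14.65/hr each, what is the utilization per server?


ρ = λ/(cμ) = 24.57/(6·14.65) = 24.57/87.90 = 0.2795

Final: 0.2795


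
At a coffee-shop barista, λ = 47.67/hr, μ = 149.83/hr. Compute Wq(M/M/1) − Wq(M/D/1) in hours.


ρ = 47.67/149.83 = 0.3182
Wq(M/M/1) = ρ/(μ−λ) = 0.3182/102.16 = 0.003114 hr
Wq(M/D/1) = ρ/(2(μ−λ)) = 0.001557 hr
Savings = 0.003114 − 0.001557 = 0.001557 hr

Final: 0.001557 hr


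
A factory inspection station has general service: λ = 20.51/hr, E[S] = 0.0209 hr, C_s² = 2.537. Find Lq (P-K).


ρ = λ·E[S] = 20.51·0.0209 = 0.4287
Lq = ρ²(1+C_s²)/(2(1−ρ)) = 0.1837·(1+2.537)/(2·0.5713)
= 0.1837·3.5370/1.1427 = 0.56877

Final: 0.56877


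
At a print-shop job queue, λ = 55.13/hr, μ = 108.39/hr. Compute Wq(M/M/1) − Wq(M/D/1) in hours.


ρ = 55.13/108.39 = 0.5086
Wq(M/M/1) = ρ/(μ−λ) = 0.5086/53.26 = 0.009550 hr
Wq(M/D/1) = ρ/(2(μ−λ)) = 0.004775 hr
Savings = 0.009550 − 0.004775 = 0.004775 hr

Final: 0.004775 hr


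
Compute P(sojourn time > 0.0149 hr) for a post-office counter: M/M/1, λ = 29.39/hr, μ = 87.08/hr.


W ~ Exponential(μ−λ) for M/M/1.
μ − λ = 87.08 − 29.39 = 57.6900
P(W > t) = e^{−(μ−λ)t} = e^{−0.8596} = 0.423339

Final: 0.423339


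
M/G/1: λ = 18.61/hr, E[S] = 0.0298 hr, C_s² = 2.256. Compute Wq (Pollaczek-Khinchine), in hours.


ρ = λ·E[S] = 18.61·0.0298 = 0.5546
E[S²] = E[S]²(1+C_s²) = 0.0298²·(1+2.256) = 0.002891
Wq = λ·E[S²]/(2(1−ρ)) = 18.61·0.002891/(2·0.4454) = 0.06040 hr

Final: 0.06040 hr


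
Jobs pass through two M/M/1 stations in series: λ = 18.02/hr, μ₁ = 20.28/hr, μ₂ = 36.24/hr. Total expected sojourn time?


Each node sees arrival rate λ = 18.02/hr (tandem ⇒ throughput preserved).
W₁ = 1/(μ₁−λ) = 1/(20.28−18.02) = 0.44248 hr
W₂ = 1/(μ₂−λ) = 1/(36.24−18.02) = 0.05488 hr
W_total = W₁ + W₂ = 0.44248 + 0.05488 = 0.49736 hr

Final: 0.49736 hr


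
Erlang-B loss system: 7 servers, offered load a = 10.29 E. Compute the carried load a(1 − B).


B(7,10.29) = 0.421746 (Erlang-B)
Carried load = a(1 − B) = 10.29·(1 − 0.421746) = 10.29·0.578254 = 5.9502 E

Final: 5.9502 Erlangs


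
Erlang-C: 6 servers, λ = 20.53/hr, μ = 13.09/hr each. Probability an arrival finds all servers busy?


a = λ/μ = 1.5684; ρ = a/6 = 0.2614
P₀ = 0.208315 (from M/M/c formula)
C(c,a) = [a^c/(c!(1−ρ))]·P₀ = [14.88318/(720·0.7386)]·0.208315
= 0.02799·0.208315 = 0.005830

Final: 0.005830


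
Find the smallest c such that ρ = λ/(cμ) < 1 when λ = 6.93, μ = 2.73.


Stability requires cμ > λ ⇔ c > λ/μ.
λ/μ = 6.93/2.73 = 2.5385
Minimum integer c = ⌊2.5385⌋ + 1 = 3
Check: 3·2.73 = 8.19 > 6.93, while 2·2.73 = 5.46 ≤ 6.93

Final: 3 servers


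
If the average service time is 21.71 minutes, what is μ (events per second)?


μ = 1/(service time) in consistent units.
1 second = 0.0166667 min, so μ = 0.0166667/21.71 = 0.0007677 per second

Final: 0.0007677 /sec


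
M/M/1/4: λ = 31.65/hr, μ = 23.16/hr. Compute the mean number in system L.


ρ = 31.65/23.16 = 1.3666
L = ρ[1 − (K+1)ρ^K + Kρ^(K+1)] / [(1−ρ)(1−ρ^(K+1))]
Numerator: 1.3666·(1 − 5·3.487712 + 4·4.766239) = 3.589179
Denominator: (-0.3666)·(-3.766239) = 1.380629
L = 3.589179/1.380629 = 2.5997

Final: 2.5997


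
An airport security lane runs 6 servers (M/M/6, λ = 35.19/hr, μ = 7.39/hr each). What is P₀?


a = λ/μ = 35.19/7.39 = 4.7618; ρ = a/c = 0.7936
Σ_{k=0}^{5} a^k/k! (terms k=0..5) = 1.00000 + 4.76184 + 11.33756 + 17.99589 + 21.42338 + 20.40295 = 76.92162
Tail: a^6/(6!(1−ρ)) = 11658.66895/(720·0.2064) = 78.46773
P₀ = 1/(76.92162 + 78.46773) = 1/155.38935 = 0.006435

Final: 0.006435


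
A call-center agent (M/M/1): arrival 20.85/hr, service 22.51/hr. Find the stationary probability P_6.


ρ = 20.85/22.51 = 0.9263
P_n = (1−ρ)·ρ^n = (1 − 0.9263)·0.9263^6 = 0.07375·0.631515 = 0.046571

Final: 0.046571


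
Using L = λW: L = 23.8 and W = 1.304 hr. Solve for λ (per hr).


λ = L/W = 23.8/1.304 = 18.2515 /hr

Final: 18.2515 /hr


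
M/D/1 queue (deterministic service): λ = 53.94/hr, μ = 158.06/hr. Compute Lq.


ρ = 53.94/158.06 = 0.3413
M/D/1: Lq = ρ²/(2(1−ρ)) = 0.1165/(2·0.6587) = 0.08840

Final: 0.08840


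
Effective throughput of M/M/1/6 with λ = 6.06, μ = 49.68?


ρ = 0.1220; P_K = (1−ρ)ρ^6/(1−ρ^7) = 0.000002892
λ_eff = λ(1 − P_K) = 6.06·(1 − 0.000002892) = 6.06·0.999997 = 6.0600 /hr

Final: 6.0600 /hr


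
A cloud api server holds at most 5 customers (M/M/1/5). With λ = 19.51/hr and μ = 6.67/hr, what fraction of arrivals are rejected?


ρ = λ/μ = 19.51/6.67 = 2.9250
P_K = (1−ρ)ρ^K/(1−ρ^(K+1)) = (-1.9250·214.119972)/(1 − 626.308943)
= -412.188971/-625.308943 = 0.659177

Final: 0.659177


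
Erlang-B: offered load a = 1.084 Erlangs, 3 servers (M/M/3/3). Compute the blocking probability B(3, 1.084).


B(c,a) = (a^c/c!) / Σ_{k=0}^{c} a^k/k!
a^3/3! = 0.212293
Σ terms (k=0..3): 1.00000 + 1.08400 + 0.58753 + 0.21229 = 2.883821
B = 0.212293/2.883821 = 0.073615

Final: 0.073615


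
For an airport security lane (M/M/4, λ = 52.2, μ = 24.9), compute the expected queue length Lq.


a = λ/μ = 2.0964; ρ = a/4 = 0.5241
P₀ = 0.117366
Lq = P₀·a^c·ρ / (c!·(1−ρ)²) = 0.117366·19.31455·0.5241/(24·0.22648)
= 0.21857

Final: 0.21857


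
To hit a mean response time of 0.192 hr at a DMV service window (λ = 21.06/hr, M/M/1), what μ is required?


W = 1/(μ−λ) ⇒ μ − λ = 1/W = 1/0.192 = 5.2083
μ = λ + 1/W = 21.06 + 5.2083 = 26.2683 per hr

Final: 26.2683 /hr


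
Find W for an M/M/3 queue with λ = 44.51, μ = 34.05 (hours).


a = 1.3072; ρ = 0.4357; P₀ = 0.261689
Lq = P₀·a^c·ρ/(c!(1−ρ)²) = 0.13332
Wq = Lq/λ = 0.13332/44.51 = 0.002995 hr
W = Wq + 1/μ = 0.002995 + 0.02937 = 0.03236 hr

Final: 0.03236 hr


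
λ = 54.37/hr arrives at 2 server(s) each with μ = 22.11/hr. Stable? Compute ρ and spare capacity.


Total capacity cμ = 2·22.11 = 44.22/hr
ρ = λ/(cμ) = 54.37/44.22 = 1.2295
Stable ⇔ ρ < 1: NO
Spare capacity = cμ − λ = 44.22 − 54.37 = -10.15/hr

Final: ρ = 1.2295; unstable; margin = -10.15/hr


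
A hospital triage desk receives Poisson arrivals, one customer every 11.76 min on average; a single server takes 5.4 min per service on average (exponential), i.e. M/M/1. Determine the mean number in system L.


λ = 60/11.76 = 5.1020 /hr
μ = 60/5.4 = 11.1111 /hr
ρ = λ/μ = 5.1020/11.1111 = 0.4592
L = ρ/(1−ρ) = 0.4592/0.5408 = 0.8491

Final: 0.8491


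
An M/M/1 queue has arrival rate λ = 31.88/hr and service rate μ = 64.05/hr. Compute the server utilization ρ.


ρ = λ/μ = 31.88/64.05 = 0.4977

Final: 0.4977


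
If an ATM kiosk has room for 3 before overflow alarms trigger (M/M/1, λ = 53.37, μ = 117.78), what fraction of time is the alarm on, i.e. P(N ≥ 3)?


ρ = 53.37/117.78 = 0.4531
P(N ≥ n) = ρ^n = 0.4531^3 = 0.093042

Final: 0.093042


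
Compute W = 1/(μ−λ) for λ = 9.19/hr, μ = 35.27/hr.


W = 1/(μ−λ) = 1/(35.27 − 9.19) = 1/26.08 = 0.03834 hr

Final: 0.03834 hr


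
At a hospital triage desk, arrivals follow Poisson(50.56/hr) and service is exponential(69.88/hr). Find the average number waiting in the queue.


ρ = 50.56/69.88 = 0.7235
Lq = ρ²/(1−ρ) = 0.5235/0.2765 = 1.8935

Final: 1.8935


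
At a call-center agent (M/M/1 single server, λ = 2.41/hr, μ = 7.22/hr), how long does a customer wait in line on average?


ρ = 2.41/7.22 = 0.3338
Wq = ρ/(μ−λ) = 0.3338/(7.22 − 2.41) = 0.3338/4.81 = 0.06940 hr

Final: 0.06940 hr


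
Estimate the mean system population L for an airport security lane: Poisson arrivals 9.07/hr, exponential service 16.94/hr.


ρ = λ/μ = 9.07/16.94 = 0.5354
L = ρ/(1−ρ) = 0.5354/(1 − 0.5354) = 0.5354/0.4646 = 1.1525

Final: 1.1525


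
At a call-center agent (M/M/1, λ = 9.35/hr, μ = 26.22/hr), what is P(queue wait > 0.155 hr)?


ρ = 9.35/26.22 = 0.3566
P(Wq > t) = ρ·e^{−(μ−λ)t} = 0.3566·e^{−2.6148}
= 0.3566·0.073179 = 0.026095

Final: 0.026095


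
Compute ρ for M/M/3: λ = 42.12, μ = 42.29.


ρ = λ/(cμ) = 42.12/(3·42.29) = 42.12/126.87 = 0.3320

Final: 0.3320


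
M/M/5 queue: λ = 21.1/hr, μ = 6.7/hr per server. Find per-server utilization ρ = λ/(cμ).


ρ = λ/(cμ) = 21.1/(5·6.7) = 21.1/33.50 = 0.6299

Final: 0.6299


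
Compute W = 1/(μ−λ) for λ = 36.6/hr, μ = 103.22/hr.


W = 1/(μ−λ) = 1/(103.22 − 36.6) = 1/66.62 = 0.01501 hr

Final: 0.01501 hr


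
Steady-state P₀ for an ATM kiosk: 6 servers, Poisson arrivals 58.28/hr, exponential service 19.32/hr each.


a = λ/μ = 58.28/19.32 = 3.0166; ρ = a/c = 0.5028
Σ_{k=0}^{5} a^k/k! (terms k=0..5) = 1.00000 + 3.01656 + 4.54983 + 4.57495 + 3.45015 + 2.08152 = 18.67301
Tail: a^6/(6!(1−ρ)) = 753.48485/(720·0.4972) = 2.10463
P₀ = 1/(18.67301 + 2.10463) = 1/20.77764 = 0.048129

Final: 0.048129


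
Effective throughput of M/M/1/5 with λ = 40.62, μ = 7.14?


ρ = 5.6891; P_K = (1−ρ)ρ^5/(1−ρ^6) = 0.824249
λ_eff = λ(1 − P_K) = 40.62·(1 − 0.824249) = 40.62·0.175751 = 7.1390 /hr

Final: 7.1390 /hr


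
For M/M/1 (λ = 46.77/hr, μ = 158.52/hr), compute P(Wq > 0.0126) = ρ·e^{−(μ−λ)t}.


ρ = 46.77/158.52 = 0.2950
P(Wq > t) = ρ·e^{−(μ−λ)t} = 0.2950·e^{−1.4081}
= 0.2950·0.244620 = 0.072173

Final: 0.072173


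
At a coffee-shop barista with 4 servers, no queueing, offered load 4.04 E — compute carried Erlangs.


B(4,4.04) = 0.314526 (Erlang-B)
Carried load = a(1 − B) = 4.04·(1 − 0.314526) = 4.04·0.685474 = 2.7693 E

Final: 2.7693 Erlangs


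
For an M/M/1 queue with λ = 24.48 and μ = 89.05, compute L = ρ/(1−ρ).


ρ = λ/μ = 24.48/89.05 = 0.2749
L = ρ/(1−ρ) = 0.2749/(1 − 0.2749) = 0.2749/0.7251 = 0.3791

Final: 0.3791


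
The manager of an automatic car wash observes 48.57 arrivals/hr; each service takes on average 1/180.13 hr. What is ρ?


ρ = λ/μ = 48.57/180.13 = 0.2696

Final: 0.2696


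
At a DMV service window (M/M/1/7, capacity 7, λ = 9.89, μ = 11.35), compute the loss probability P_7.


ρ = λ/μ = 9.89/11.35 = 0.8714
P_K = (1−ρ)ρ^K/(1−ρ^(K+1)) = (0.1286·0.381420)/(1 − 0.332356)
= 0.049064/0.667644 = 0.073488

Final: 0.073488


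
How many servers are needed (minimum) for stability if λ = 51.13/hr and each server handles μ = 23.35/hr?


Stability requires cμ > λ ⇔ c > λ/μ.
λ/μ = 51.13/23.35 = 2.1897
Minimum integer c = ⌊2.1897⌋ + 1 = 3
Check: 3·23.35 = 70.05 > 51.13, while 2·23.35 = 46.70 ≤ 51.13

Final: 3 servers


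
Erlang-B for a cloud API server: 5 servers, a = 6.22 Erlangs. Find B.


B(c,a) = (a^c/c!) / Σ_{k=0}^{c} a^k/k!
a^5/5! = 77.583734
Σ terms (k=0..5): 1.00000 + 6.22000 + 19.34420 + 40.10697 + 62.36635 + 77.58373 = 206.621254
B = 77.583734/206.621254 = 0.375488

Final: 0.375488


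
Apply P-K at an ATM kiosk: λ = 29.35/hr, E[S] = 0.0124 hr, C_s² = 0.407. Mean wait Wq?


ρ = λ·E[S] = 29.35·0.0124 = 0.3639
E[S²] = E[S]²(1+C_s²) = 0.0124²·(1+0.407) = 0.0002163
Wq = λ·E[S²]/(2(1−ρ)) = 29.35·0.0002163/(2·0.6361) = 0.004991 hr

Final: 0.004991 hr


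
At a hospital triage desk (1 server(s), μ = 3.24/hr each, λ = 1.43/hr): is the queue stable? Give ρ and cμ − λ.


Total capacity cμ = 1·3.24 = 3.24/hr
ρ = λ/(cμ) = 1.43/3.24 = 0.4414
Stable ⇔ ρ < 1: YES
Spare capacity = cμ − λ = 3.24 − 1.43 = 1.81/hr

Final: ρ = 0.4414; stable; margin = 1.81/hr


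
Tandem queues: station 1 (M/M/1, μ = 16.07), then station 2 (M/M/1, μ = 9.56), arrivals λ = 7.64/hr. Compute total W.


Each node sees arrival rate λ = 7.64/hr (tandem ⇒ throughput preserved).
W₁ = 1/(μ₁−λ) = 1/(16.07−7.64) = 0.11862 hr
W₂ = 1/(μ₂−λ) = 1/(9.56−7.64) = 0.52083 hr
W_total = W₁ + W₂ = 0.11862 + 0.52083 = 0.63946 hr

Final: 0.63946 hr


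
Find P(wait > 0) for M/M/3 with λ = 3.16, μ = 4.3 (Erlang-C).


a = λ/μ = 0.7349; ρ = a/3 = 0.2450
P₀ = 0.477893 (from M/M/c formula)
C(c,a) = [a^c/(c!(1−ρ))]·P₀ = [0.39688/(6·0.7550)]·0.477893
= 0.08761·0.477893 = 0.041866

Final: 0.041866


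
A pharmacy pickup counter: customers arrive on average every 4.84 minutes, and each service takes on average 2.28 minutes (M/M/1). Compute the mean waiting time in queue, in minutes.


λ = 60/4.84 = 12.3967 /hr
μ = 60/2.28 = 26.3158 /hr
ρ = λ/μ = 12.3967/26.3158 = 0.4711
Wq = ρ/(μ−λ) = 0.4711/(26.3158−12.3967) = 0.03384 hr
In minutes: 0.03384·60 = 2.031 min

Final: 2.031 min


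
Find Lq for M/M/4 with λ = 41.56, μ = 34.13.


a = λ/μ = 1.2177; ρ = a/4 = 0.3044
P₀ = 0.294835
Lq = P₀·a^c·ρ / (c!·(1−ρ)²) = 0.294835·2.19865·0.3044/(24·0.48383)
= 0.01699

Final: 0.01699


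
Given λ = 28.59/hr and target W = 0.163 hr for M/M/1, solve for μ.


W = 1/(μ−λ) ⇒ μ − λ = 1/W = 1/0.163 = 6.1350
μ = λ + 1/W = 28.59 + 6.1350 = 34.7250 per hr

Final: 34.7250 /hr


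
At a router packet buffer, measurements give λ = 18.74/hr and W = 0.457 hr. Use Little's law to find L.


L = λW = 18.74·0.457 = 8.5642

Final: 8.5642


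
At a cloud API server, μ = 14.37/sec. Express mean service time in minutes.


Mean service time = 1/μ = 1/14.37 second = 0.06959 second
In minutes: 0.06959 × 0.0166667 = 0.001160 min

Final: 0.001160 min


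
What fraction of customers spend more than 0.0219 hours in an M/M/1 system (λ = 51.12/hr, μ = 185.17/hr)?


W ~ Exponential(μ−λ) for M/M/1.
μ − λ = 185.17 − 51.12 = 134.0500
P(W > t) = e^{−(μ−λ)t} = e^{−2.9357} = 0.053094

Final: 0.053094


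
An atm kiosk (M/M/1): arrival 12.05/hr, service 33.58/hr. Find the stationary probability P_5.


ρ = 12.05/33.58 = 0.3588
P_n = (1−ρ)·ρ^n = (1 − 0.3588)·0.3588^5 = 0.6412·0.005950 = 0.003815

Final: 0.003815


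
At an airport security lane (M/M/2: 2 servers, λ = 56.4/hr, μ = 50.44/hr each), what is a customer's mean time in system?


a = 1.1182; ρ = 0.5591; P₀ = 0.282808
Lq = P₀·a^c·ρ/(c!(1−ρ)²) = 0.50842
Wq = Lq/λ = 0.50842/56.4 = 0.009015 hr
W = Wq + 1/μ = 0.009015 + 0.01983 = 0.02884 hr

Final: 0.02884 hr


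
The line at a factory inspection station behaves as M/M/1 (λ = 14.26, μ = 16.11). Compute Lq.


ρ = 14.26/16.11 = 0.8852
Lq = ρ²/(1−ρ) = 0.7835/0.1148 = 6.8229

Final: 6.8229


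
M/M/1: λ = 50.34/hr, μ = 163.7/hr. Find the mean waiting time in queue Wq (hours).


ρ = 50.34/163.7 = 0.3075
Wq = ρ/(μ−λ) = 0.3075/(163.7 − 50.34) = 0.3075/113.36 = 0.002713 hr

Final: 0.002713 hr


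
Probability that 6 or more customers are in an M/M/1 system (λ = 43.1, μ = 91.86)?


ρ = 43.1/91.86 = 0.4692
P(N ≥ n) = ρ^n = 0.4692^6 = 0.010669

Final: 0.010669


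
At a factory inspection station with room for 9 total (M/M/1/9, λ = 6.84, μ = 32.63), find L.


ρ = 6.84/32.63 = 0.2096
L = ρ[1 − (K+1)ρ^K + Kρ^(K+1)] / [(1−ρ)(1−ρ^(K+1))]
Numerator: 0.2096·(1 − 10·0.0000007815 + 9·0.0000001638) = 0.209622
Denominator: (0.7904)·(1.000000) = 0.790377
L = 0.209622/0.790377 = 0.2652

Final: 0.2652


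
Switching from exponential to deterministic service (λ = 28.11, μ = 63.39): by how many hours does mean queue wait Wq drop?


ρ = 28.11/63.39 = 0.4434
Wq(M/M/1) = ρ/(μ−λ) = 0.4434/35.28 = 0.01257 hr
Wq(M/D/1) = ρ/(2(μ−λ)) = 0.006285 hr
Savings = 0.01257 − 0.006285 = 0.006285 hr

Final: 0.006285 hr


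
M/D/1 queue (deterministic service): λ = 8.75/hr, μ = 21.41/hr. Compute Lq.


ρ = 8.75/21.41 = 0.4087
M/D/1: Lq = ρ²/(2(1−ρ)) = 0.1670/(2·0.5913) = 0.14123

Final: 0.14123


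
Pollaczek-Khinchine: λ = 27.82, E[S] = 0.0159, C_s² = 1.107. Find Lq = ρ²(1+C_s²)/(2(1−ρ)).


ρ = λ·E[S] = 27.82·0.0159 = 0.4423
Lq = ρ²(1+C_s²)/(2(1−ρ)) = 0.1957·(1+1.107)/(2·0.5577)
= 0.1957·2.1070/1.1153 = 0.36963

Final: 0.36963


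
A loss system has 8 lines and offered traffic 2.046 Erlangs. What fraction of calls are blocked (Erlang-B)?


B(c,a) = (a^c/c!) / Σ_{k=0}^{c} a^k/k!
a^8/8! = 0.007616
Σ terms (k=0..8): 1.00000 + 2.04600 + 2.09306 + 1.42747 + 0.73015 + 0.29878 + 0.10188 + 0.02978 + 0.007616 = 7.734727
B = 0.007616/7.734727 = 0.0009846

Final: 0.0009846


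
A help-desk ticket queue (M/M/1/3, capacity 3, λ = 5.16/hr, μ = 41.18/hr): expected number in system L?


ρ = 5.16/41.18 = 0.1253
L = ρ[1 − (K+1)ρ^K + Kρ^(K+1)] / [(1−ρ)(1−ρ^(K+1))]
Numerator: 0.1253·(1 − 4·0.001967 + 3·0.0002465) = 0.124410
Denominator: (0.8747)·(0.999753) = 0.874481
L = 0.124410/0.874481 = 0.1423

Final: 0.1423


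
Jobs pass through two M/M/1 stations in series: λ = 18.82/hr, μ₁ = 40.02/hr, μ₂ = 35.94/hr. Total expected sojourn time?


Each node sees arrival rate λ = 18.82/hr (tandem ⇒ throughput preserved).
W₁ = 1/(μ₁−λ) = 1/(40.02−18.82) = 0.04717 hr
W₂ = 1/(μ₂−λ) = 1/(35.94−18.82) = 0.05841 hr
W_total = W₁ + W₂ = 0.04717 + 0.05841 = 0.10558 hr

Final: 0.10558 hr


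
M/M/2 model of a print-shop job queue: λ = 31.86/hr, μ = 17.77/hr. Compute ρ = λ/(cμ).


ρ = λ/(cμ) = 31.86/(2·17.77) = 31.86/35.54 = 0.8965

Final: 0.8965


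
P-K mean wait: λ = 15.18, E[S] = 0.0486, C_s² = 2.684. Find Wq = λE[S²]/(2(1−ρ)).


ρ = λ·E[S] = 15.18·0.0486 = 0.7377
E[S²] = E[S]²(1+C_s²) = 0.0486²·(1+2.684) = 0.008701
Wq = λ·E[S²]/(2(1−ρ)) = 15.18·0.008701/(2·0.2623) = 0.25183 hr

Final: 0.25183 hr


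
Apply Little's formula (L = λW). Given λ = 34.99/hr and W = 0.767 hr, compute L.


L = λW = 34.99·0.767 = 26.8373

Final: 26.8373


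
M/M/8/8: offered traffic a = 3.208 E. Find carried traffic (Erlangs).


B(8,3.208) = 0.011315 (Erlang-B)
Carried load = a(1 − B) = 3.208·(1 − 0.011315) = 3.208·0.988685 = 3.1717 E

Final: 3.1717 Erlangs


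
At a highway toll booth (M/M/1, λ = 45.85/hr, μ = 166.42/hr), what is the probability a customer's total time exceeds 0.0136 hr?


W ~ Exponential(μ−λ) for M/M/1.
μ − λ = 166.42 − 45.85 = 120.5700
P(W > t) = e^{−(μ−λ)t} = e^{−1.6398} = 0.194028

Final: 0.194028


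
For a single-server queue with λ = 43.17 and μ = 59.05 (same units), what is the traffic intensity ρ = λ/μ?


ρ = λ/μ = 43.17/59.05 = 0.7311

Final: 0.7311


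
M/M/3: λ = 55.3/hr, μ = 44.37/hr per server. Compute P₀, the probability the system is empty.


a = λ/μ = 55.3/44.37 = 1.2463; ρ = a/c = 0.4154
Σ_{k=0}^{2} a^k/k! (terms k=0..2) = 1.00000 + 1.24634 + 0.77668 = 3.02302
Tail: a^3/(3!(1−ρ)) = 1.93601/(6·0.5846) = 0.55199
P₀ = 1/(3.02302 + 0.55199) = 1/3.57501 = 0.279720

Final: 0.279720


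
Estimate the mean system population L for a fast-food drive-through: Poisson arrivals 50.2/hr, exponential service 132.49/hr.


ρ = λ/μ = 50.2/132.49 = 0.3789
L = ρ/(1−ρ) = 0.3789/(1 − 0.3789) = 0.3789/0.6211 = 0.6100

Final: 0.6100


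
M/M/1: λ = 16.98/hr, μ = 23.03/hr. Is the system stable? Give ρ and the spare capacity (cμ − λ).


Total capacity cμ = 1·23.03 = 23.03/hr
ρ = λ/(cμ) = 16.98/23.03 = 0.7373
Stable ⇔ ρ < 1: YES
Spare capacity = cμ − λ = 23.03 − 16.98 = 6.05/hr

Final: ρ = 0.7373; stable; margin = 6.05/hr


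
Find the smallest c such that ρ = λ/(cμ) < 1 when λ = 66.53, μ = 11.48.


Stability requires cμ > λ ⇔ c > λ/μ.
λ/μ = 66.53/11.48 = 5.7953
Minimum integer c = ⌊5.7953⌋ + 1 = 6
Check: 6·11.48 = 68.88 > 66.53, while 5·11.48 = 57.40 ≤ 66.53

Final: 6 servers


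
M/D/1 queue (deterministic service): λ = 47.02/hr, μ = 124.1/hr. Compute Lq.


ρ = 47.02/124.1 = 0.3789
M/D/1: Lq = ρ²/(2(1−ρ)) = 0.1436/(2·0.6211) = 0.11556

Final: 0.11556


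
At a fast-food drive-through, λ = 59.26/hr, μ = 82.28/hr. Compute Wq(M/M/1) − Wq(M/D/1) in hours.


ρ = 59.26/82.28 = 0.7202
Wq(M/M/1) = ρ/(μ−λ) = 0.7202/23.02 = 0.03129 hr
Wq(M/D/1) = ρ/(2(μ−λ)) = 0.01564 hr
Savings = 0.03129 − 0.01564 = 0.01564 hr

Final: 0.01564 hr


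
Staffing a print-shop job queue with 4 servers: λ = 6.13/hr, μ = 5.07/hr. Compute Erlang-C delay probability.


a = λ/μ = 1.2091; ρ = a/4 = 0.3023
P₀ = 0.297424 (from M/M/c formula)
C(c,a) = [a^c/(c!(1−ρ))]·P₀ = [2.13703/(24·0.6977)]·0.297424
= 0.12762·0.297424 = 0.037957

Final: 0.037957


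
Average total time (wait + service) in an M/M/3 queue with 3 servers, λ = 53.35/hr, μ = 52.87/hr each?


a = 1.0091; ρ = 0.3364; P₀ = 0.360199
Lq = P₀·a^c·ρ/(c!(1−ρ)²) = 0.04711
Wq = Lq/λ = 0.04711/53.35 = 0.0008830 hr
W = Wq + 1/μ = 0.0008830 + 0.01891 = 0.01980 hr

Final: 0.01980 hr


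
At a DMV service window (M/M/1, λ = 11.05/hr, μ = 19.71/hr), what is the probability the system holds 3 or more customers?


ρ = 11.05/19.71 = 0.5606
P(N ≥ n) = ρ^n = 0.5606^3 = 0.176209

Final: 0.176209


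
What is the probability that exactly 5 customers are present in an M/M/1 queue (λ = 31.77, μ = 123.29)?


ρ = 31.77/123.29 = 0.2577
P_n = (1−ρ)·ρ^n = (1 − 0.2577)·0.2577^5 = 0.7423·0.001136 = 0.0008434

Final: 0.0008434


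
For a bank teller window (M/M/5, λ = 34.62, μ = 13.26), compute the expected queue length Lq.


a = λ/μ = 2.6109; ρ = a/5 = 0.5222
P₀ = 0.071239
Lq = P₀·a^c·ρ / (c!·(1−ρ)²) = 0.071239·121.31589·0.5222/(120·0.22832)
= 0.16471

Final: 0.16471


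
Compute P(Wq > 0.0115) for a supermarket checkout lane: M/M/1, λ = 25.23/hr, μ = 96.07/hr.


ρ = 25.23/96.07 = 0.2626
P(Wq > t) = ρ·e^{−(μ−λ)t} = 0.2626·e^{−0.8147}
= 0.2626·0.442790 = 0.116286

Final: 0.116286


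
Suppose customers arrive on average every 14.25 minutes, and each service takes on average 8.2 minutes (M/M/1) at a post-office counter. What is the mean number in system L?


λ = 60/14.25 = 4.2105 /hr
μ = 60/8.2 = 7.3171 /hr
ρ = λ/μ = 4.2105/7.3171 = 0.5754
L = ρ/(1−ρ) = 0.5754/0.4246 = 1.3554

Final: 1.3554


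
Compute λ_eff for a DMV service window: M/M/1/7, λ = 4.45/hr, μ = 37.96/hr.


ρ = 0.1172; P_K = (1−ρ)ρ^7/(1−ρ^8) = 0.0000002686
λ_eff = λ(1 − P_K) = 4.45·(1 − 0.0000002686) = 4.45·1.000000 = 4.4500 /hr

Final: 4.4500 /hr


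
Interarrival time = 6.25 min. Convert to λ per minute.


λ = 1/(interarrival time) in consistent units.
1 minute = 1 min, so λ = 1/6.25 = 0.1600 per minute

Final: 0.1600 /min


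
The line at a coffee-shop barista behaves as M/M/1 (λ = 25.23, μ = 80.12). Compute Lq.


ρ = 25.23/80.12 = 0.3149
Lq = ρ²/(1−ρ) = 0.09916/0.6851 = 0.1447

Final: 0.1447


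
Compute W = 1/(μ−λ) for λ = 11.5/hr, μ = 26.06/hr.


W = 1/(μ−λ) = 1/(26.06 − 11.5) = 1/14.56 = 0.06868 hr

Final: 0.06868 hr


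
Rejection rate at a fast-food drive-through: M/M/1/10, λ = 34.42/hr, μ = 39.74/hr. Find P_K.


ρ = λ/μ = 34.42/39.74 = 0.8661
P_K = (1−ρ)ρ^K/(1−ρ^(K+1)) = (0.1339·0.237591)/(1 − 0.205785)
= 0.031806/0.794215 = 0.040048

Final: 0.040048


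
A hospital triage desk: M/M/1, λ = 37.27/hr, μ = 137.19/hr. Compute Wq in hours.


ρ = 37.27/137.19 = 0.2717
Wq = ρ/(μ−λ) = 0.2717/(137.19 − 37.27) = 0.2717/99.92 = 0.002719 hr

Final: 0.002719 hr


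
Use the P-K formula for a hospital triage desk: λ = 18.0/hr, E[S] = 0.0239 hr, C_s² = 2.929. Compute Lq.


ρ = λ·E[S] = 18.0·0.0239 = 0.4302
Lq = ρ²(1+C_s²)/(2(1−ρ)) = 0.1851·(1+2.929)/(2·0.5698)
= 0.1851·3.9290/1.1396 = 0.63807

Final: 0.63807


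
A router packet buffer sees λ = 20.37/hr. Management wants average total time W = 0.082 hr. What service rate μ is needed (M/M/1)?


W = 1/(μ−λ) ⇒ μ − λ = 1/W = 1/0.082 = 12.1951
μ = λ + 1/W = 20.37 + 12.1951 = 32.5651 per hr

Final: 32.5651 /hr


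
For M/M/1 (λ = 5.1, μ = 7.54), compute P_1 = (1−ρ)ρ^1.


ρ = 5.1/7.54 = 0.6764
P_n = (1−ρ)·ρ^n = (1 − 0.6764)·0.6764^1 = 0.3236·0.676393 = 0.218886

Final: 0.218886


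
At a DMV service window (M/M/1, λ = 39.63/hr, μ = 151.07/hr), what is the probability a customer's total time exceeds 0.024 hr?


W ~ Exponential(μ−λ) for M/M/1.
μ − λ = 151.07 − 39.63 = 111.4400
P(W > t) = e^{−(μ−λ)t} = e^{−2.6746} = 0.068937

Final: 0.068937


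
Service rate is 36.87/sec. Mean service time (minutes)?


Mean service time = 1/μ = 1/36.87 second = 0.02712 second
In minutes: 0.02712 × 0.0166667 = 0.0004520 min

Final: 0.0004520 min


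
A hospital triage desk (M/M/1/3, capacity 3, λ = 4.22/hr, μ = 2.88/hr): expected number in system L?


ρ = 4.22/2.88 = 1.4653
L = ρ[1 − (K+1)ρ^K + Kρ^(K+1)] / [(1−ρ)(1−ρ^(K+1))]
Numerator: 1.4653·(1 − 4·3.146008 + 3·4.609776) = 3.289981
Denominator: (-0.4653)·(-3.609776) = 1.679549
L = 3.289981/1.679549 = 1.9588

Final: 1.9588


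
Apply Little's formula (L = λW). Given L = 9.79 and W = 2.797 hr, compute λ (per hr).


λ = L/W = 9.79/2.797 = 3.5002 /hr

Final: 3.5002 /hr


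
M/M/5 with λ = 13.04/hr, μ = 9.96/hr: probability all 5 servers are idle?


a = λ/μ = 13.04/9.96 = 1.3092; ρ = a/c = 0.2618
Σ_{k=0}^{4} a^k/k! (terms k=0..4) = 1.00000 + 1.30924 + 0.85705 + 0.37403 + 0.12242 = 3.66274
Tail: a^5/(5!(1−ρ)) = 3.84673/(120·0.7382) = 0.04343
P₀ = 1/(3.66274 + 0.04343) = 1/3.70617 = 0.269821

Final: 0.269821


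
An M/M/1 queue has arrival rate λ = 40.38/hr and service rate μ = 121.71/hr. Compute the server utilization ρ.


ρ = λ/μ = 40.38/121.71 = 0.3318

Final: 0.3318


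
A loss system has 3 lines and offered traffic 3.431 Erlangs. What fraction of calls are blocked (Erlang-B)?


B(c,a) = (a^c/c!) / Σ_{k=0}^{c} a^k/k!
a^3/3! = 6.731485
Σ terms (k=0..3): 1.00000 + 3.43100 + 5.88588 + 6.73149 = 17.048366
B = 6.731485/17.048366 = 0.394846

Final: 0.394846


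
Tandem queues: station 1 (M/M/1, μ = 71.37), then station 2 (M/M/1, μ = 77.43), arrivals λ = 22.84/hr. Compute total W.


Each node sees arrival rate λ = 22.84/hr (tandem ⇒ throughput preserved).
W₁ = 1/(μ₁−λ) = 1/(71.37−22.84) = 0.02061 hr
W₂ = 1/(μ₂−λ) = 1/(77.43−22.84) = 0.01832 hr
W_total = W₁ + W₂ = 0.02061 + 0.01832 = 0.03892 hr

Final: 0.03892 hr


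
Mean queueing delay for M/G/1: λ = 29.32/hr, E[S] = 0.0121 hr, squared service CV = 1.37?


ρ = λ·E[S] = 29.32·0.0121 = 0.3548
E[S²] = E[S]²(1+C_s²) = 0.0121²·(1+1.37) = 0.0003470
Wq = λ·E[S²]/(2(1−ρ)) = 29.32·0.0003470/(2·0.6452) = 0.007884 hr

Final: 0.007884 hr


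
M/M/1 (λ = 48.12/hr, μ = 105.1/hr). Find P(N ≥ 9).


ρ = 48.12/105.1 = 0.4578
P(N ≥ n) = ρ^n = 0.4578^9 = 0.0008841

Final: 0.0008841


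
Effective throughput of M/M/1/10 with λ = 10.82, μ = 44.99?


ρ = 0.2405; P_K = (1−ρ)ρ^10/(1−ρ^11) = 0.0000004916
λ_eff = λ(1 − P_K) = 10.82·(1 − 0.0000004916) = 10.82·1.000000 = 10.8200 /hr

Final: 10.8200 /hr


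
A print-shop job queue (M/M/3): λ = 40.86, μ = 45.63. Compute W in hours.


a = 0.8955; ρ = 0.2985; P₀ = 0.405354
Lq = P₀·a^c·ρ/(c!(1−ρ)²) = 0.02942
Wq = Lq/λ = 0.02942/40.86 = 0.0007201 hr
W = Wq + 1/μ = 0.0007201 + 0.02192 = 0.02264 hr

Final: 0.02264 hr


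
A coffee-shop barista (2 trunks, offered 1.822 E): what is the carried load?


B(2,1.822) = 0.370348 (Erlang-B)
Carried load = a(1 − B) = 1.822·(1 − 0.370348) = 1.822·0.629652 = 1.1472 E

Final: 1.1472 Erlangs


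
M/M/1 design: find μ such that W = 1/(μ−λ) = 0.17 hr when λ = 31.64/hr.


W = 1/(μ−λ) ⇒ μ − λ = 1/W = 1/0.17 = 5.8824
μ = λ + 1/W = 31.64 + 5.8824 = 37.5224 per hr

Final: 37.5224 /hr


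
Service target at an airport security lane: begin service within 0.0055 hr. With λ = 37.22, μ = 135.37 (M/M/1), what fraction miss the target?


ρ = 37.22/135.37 = 0.2750
P(Wq > t) = ρ·e^{−(μ−λ)t} = 0.2750·e^{−0.5398}
= 0.2750·0.582850 = 0.160255

Final: 0.160255


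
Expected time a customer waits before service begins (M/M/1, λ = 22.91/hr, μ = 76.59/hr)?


ρ = 22.91/76.59 = 0.2991
Wq = ρ/(μ−λ) = 0.2991/(76.59 − 22.91) = 0.2991/53.68 = 0.005572 hr

Final: 0.005572 hr


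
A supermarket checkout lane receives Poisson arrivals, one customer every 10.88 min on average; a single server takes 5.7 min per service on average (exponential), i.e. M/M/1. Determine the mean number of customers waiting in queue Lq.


λ = 60/10.88 = 5.5147 /hr
μ = 60/5.7 = 10.5263 /hr
ρ = λ/μ = 5.5147/10.5263 = 0.5239
Lq = ρ²/(1−ρ) = 0.2745/0.4761 = 0.5765

Final: 0.5765


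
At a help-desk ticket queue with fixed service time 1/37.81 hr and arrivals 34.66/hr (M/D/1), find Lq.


ρ = 34.66/37.81 = 0.9167
M/D/1: Lq = ρ²/(2(1−ρ)) = 0.8403/(2·0.08331) = 5.04324

Final: 5.04324


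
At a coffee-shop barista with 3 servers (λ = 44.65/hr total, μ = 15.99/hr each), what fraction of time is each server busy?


ρ = λ/(cμ) = 44.65/(3·15.99) = 44.65/47.97 = 0.9308

Final: 0.9308
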